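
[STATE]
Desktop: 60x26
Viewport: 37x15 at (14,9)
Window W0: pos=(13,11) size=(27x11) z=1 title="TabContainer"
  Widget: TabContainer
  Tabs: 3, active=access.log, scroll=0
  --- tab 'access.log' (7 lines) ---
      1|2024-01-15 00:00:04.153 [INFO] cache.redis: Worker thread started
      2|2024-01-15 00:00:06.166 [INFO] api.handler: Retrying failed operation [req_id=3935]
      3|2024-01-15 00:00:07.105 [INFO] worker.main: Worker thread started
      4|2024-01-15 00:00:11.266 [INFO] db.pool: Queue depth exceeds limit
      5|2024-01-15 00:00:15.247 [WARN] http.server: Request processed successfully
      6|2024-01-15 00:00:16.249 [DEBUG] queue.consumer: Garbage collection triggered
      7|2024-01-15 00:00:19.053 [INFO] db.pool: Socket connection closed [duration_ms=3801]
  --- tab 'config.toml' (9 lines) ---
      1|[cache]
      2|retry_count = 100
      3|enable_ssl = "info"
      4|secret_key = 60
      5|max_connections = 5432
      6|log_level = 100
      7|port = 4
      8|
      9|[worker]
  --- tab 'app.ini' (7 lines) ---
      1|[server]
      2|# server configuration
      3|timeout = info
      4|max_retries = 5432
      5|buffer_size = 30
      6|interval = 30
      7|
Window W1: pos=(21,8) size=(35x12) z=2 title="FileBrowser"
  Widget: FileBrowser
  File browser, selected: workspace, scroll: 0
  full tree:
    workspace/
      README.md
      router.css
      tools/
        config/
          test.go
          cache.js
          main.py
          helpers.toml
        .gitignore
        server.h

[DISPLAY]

       ┃ FileBrowser                 
       ┠─────────────────────────────
━━━━━━━┃> [-] workspace/             
 TabCon┃    README.md                
───────┃    router.css               
[access┃    [+] tools/               
───────┃                             
2024-01┃                             
2024-01┃                             
2024-01┃                             
2024-01┗━━━━━━━━━━━━━━━━━━━━━━━━━━━━━
2024-01-15 00:00:15.247 [┃           
━━━━━━━━━━━━━━━━━━━━━━━━━┛           
                                     
                                     


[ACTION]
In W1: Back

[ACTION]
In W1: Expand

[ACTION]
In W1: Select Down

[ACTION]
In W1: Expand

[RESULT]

       ┃ FileBrowser                 
       ┠─────────────────────────────
━━━━━━━┃  [-] workspace/             
 TabCon┃  > README.md                
───────┃    router.css               
[access┃    [+] tools/               
───────┃                             
2024-01┃                             
2024-01┃                             
2024-01┃                             
2024-01┗━━━━━━━━━━━━━━━━━━━━━━━━━━━━━
2024-01-15 00:00:15.247 [┃           
━━━━━━━━━━━━━━━━━━━━━━━━━┛           
                                     
                                     


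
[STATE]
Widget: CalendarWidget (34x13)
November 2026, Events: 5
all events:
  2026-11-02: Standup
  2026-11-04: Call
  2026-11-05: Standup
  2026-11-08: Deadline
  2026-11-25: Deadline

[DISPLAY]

          November 2026           
Mo Tu We Th Fr Sa Su              
                   1              
 2*  3  4*  5*  6  7  8*          
 9 10 11 12 13 14 15              
16 17 18 19 20 21 22              
23 24 25* 26 27 28 29             
30                                
                                  
                                  
                                  
                                  
                                  


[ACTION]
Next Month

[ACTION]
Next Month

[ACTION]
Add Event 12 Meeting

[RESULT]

           January 2027           
Mo Tu We Th Fr Sa Su              
             1  2  3              
 4  5  6  7  8  9 10              
11 12* 13 14 15 16 17             
18 19 20 21 22 23 24              
25 26 27 28 29 30 31              
                                  
                                  
                                  
                                  
                                  
                                  


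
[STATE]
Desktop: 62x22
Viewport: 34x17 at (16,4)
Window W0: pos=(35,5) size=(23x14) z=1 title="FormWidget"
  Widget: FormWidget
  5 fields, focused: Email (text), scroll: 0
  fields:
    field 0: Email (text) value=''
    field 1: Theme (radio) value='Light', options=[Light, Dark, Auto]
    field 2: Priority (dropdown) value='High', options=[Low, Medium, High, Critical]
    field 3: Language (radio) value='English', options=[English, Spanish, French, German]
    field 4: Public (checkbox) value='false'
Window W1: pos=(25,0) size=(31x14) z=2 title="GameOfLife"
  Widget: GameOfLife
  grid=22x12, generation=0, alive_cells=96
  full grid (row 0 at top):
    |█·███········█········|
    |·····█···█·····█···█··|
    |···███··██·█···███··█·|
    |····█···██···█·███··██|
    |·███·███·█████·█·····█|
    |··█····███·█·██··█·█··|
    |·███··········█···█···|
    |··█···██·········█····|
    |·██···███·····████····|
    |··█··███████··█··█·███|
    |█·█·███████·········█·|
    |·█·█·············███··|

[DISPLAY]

         ┃·····█···█·····█···█··  
         ┃···███··██·█···███··█·  
         ┃····█···██···█·███··██  
         ┃·███·███·█████·█·····█  
         ┃··█····███·█·██··█·█··  
         ┃·███··········█···█···  
         ┃··█···██·········█····  
         ┃·██···███·····████····  
         ┃··█··███████··█··█·███  
         ┗━━━━━━━━━━━━━━━━━━━━━━━━
                   ┃              
                   ┃              
                   ┃              
                   ┃              
                   ┗━━━━━━━━━━━━━━
                                  
                                  


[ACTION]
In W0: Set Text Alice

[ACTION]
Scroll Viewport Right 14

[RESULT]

···█···█·····█···█··       ┃      
·███··██·█···███··█·       ┃━┓    
··█···██···█·███··██       ┃ ┃    
██·███·█████·█·····█       ┃─┨    
█····███·█·██··█·█··       ┃]┃    
██··········█···█···       ┃g┃    
█···██·········█····       ┃]┃    
█···███·····████····       ┃g┃    
█··███████··█··█·███       ┃ ┃    
━━━━━━━━━━━━━━━━━━━━━━━━━━━┛ ┃    
       ┃                     ┃    
       ┃                     ┃    
       ┃                     ┃    
       ┃                     ┃    
       ┗━━━━━━━━━━━━━━━━━━━━━┛    
                                  
                                  


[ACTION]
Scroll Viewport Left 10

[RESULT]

       ┃·····█···█·····█···█··    
       ┃···███··██·█···███··█·    
       ┃····█···██···█·███··██    
       ┃·███·███·█████·█·····█    
       ┃··█····███·█·██··█·█··    
       ┃·███··········█···█···    
       ┃··█···██·········█····    
       ┃·██···███·····████····    
       ┃··█··███████··█··█·███    
       ┗━━━━━━━━━━━━━━━━━━━━━━━━━━
                 ┃                
                 ┃                
                 ┃                
                 ┃                
                 ┗━━━━━━━━━━━━━━━━
                                  
                                  


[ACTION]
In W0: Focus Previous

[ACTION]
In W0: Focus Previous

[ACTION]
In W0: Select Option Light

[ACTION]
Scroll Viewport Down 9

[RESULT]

       ┃···███··██·█···███··█·    
       ┃····█···██···█·███··██    
       ┃·███·███·█████·█·····█    
       ┃··█····███·█·██··█·█··    
       ┃·███··········█···█···    
       ┃··█···██·········█····    
       ┃·██···███·····████····    
       ┃··█··███████··█··█·███    
       ┗━━━━━━━━━━━━━━━━━━━━━━━━━━
                 ┃                
                 ┃                
                 ┃                
                 ┃                
                 ┗━━━━━━━━━━━━━━━━
                                  
                                  
                                  


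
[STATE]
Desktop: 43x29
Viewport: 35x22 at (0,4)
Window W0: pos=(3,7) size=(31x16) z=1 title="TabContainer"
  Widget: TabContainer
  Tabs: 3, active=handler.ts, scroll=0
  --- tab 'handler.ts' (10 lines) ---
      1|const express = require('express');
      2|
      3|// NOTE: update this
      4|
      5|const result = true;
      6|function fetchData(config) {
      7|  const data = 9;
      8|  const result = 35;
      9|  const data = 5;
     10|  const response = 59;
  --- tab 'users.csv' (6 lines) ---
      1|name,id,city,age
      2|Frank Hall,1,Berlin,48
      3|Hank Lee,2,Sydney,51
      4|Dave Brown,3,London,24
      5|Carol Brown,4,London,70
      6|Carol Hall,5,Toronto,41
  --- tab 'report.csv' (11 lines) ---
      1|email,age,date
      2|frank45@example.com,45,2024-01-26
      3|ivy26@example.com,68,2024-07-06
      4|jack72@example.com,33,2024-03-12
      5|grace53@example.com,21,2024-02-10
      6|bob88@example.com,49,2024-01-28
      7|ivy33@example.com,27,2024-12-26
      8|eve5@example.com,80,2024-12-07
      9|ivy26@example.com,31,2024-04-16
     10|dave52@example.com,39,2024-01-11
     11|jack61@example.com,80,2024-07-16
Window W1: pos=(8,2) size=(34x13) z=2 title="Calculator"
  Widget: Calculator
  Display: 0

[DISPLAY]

        ┠──────────────────────────
        ┃                          
        ┃┌───┬───┬───┬───┐         
   ┏━━━━┃│ 7 │ 8 │ 9 │ ÷ │         
   ┃ Tab┃├───┼───┼───┼───┤         
   ┠────┃│ 4 │ 5 │ 6 │ × │         
   ┃[han┃├───┼───┼───┼───┤         
   ┃────┃│ 1 │ 2 │ 3 │ - │         
   ┃cons┃├───┼───┼───┼───┤         
   ┃    ┃│ 0 │ . │ = │ + │         
   ┃// N┗━━━━━━━━━━━━━━━━━━━━━━━━━━
   ┃                             ┃ 
   ┃const result = true;         ┃ 
   ┃function fetchData(config) { ┃ 
   ┃  const data = 9;            ┃ 
   ┃  const result = 35;         ┃ 
   ┃  const data = 5;            ┃ 
   ┃  const response = 59;       ┃ 
   ┗━━━━━━━━━━━━━━━━━━━━━━━━━━━━━┛ 
                                   
                                   
                                   


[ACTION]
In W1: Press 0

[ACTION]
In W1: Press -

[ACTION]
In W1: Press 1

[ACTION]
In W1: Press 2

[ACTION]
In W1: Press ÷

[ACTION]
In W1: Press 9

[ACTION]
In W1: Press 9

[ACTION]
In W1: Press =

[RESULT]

        ┠──────────────────────────
        ┃                   -0.1212
        ┃┌───┬───┬───┬───┐         
   ┏━━━━┃│ 7 │ 8 │ 9 │ ÷ │         
   ┃ Tab┃├───┼───┼───┼───┤         
   ┠────┃│ 4 │ 5 │ 6 │ × │         
   ┃[han┃├───┼───┼───┼───┤         
   ┃────┃│ 1 │ 2 │ 3 │ - │         
   ┃cons┃├───┼───┼───┼───┤         
   ┃    ┃│ 0 │ . │ = │ + │         
   ┃// N┗━━━━━━━━━━━━━━━━━━━━━━━━━━
   ┃                             ┃ 
   ┃const result = true;         ┃ 
   ┃function fetchData(config) { ┃ 
   ┃  const data = 9;            ┃ 
   ┃  const result = 35;         ┃ 
   ┃  const data = 5;            ┃ 
   ┃  const response = 59;       ┃ 
   ┗━━━━━━━━━━━━━━━━━━━━━━━━━━━━━┛ 
                                   
                                   
                                   


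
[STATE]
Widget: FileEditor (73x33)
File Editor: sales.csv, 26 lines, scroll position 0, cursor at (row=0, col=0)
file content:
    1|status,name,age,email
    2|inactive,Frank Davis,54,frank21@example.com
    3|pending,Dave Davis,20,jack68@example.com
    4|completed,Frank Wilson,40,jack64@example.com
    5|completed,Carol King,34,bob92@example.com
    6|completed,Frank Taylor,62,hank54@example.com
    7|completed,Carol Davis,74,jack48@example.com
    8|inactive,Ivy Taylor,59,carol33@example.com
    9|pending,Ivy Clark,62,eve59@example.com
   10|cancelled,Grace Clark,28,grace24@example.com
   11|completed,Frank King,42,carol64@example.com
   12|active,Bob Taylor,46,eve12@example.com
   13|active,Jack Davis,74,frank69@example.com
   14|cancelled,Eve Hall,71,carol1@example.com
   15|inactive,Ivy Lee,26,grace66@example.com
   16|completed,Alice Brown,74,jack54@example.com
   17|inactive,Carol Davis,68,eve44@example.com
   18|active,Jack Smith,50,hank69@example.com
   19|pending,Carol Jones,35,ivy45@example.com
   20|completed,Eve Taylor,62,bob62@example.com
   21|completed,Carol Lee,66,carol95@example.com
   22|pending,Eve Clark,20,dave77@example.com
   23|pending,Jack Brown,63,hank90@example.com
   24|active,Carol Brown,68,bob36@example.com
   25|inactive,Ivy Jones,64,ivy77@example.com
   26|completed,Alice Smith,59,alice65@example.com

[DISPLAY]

█tatus,name,age,email                                                   ▲
inactive,Frank Davis,54,frank21@example.com                             █
pending,Dave Davis,20,jack68@example.com                                ░
completed,Frank Wilson,40,jack64@example.com                            ░
completed,Carol King,34,bob92@example.com                               ░
completed,Frank Taylor,62,hank54@example.com                            ░
completed,Carol Davis,74,jack48@example.com                             ░
inactive,Ivy Taylor,59,carol33@example.com                              ░
pending,Ivy Clark,62,eve59@example.com                                  ░
cancelled,Grace Clark,28,grace24@example.com                            ░
completed,Frank King,42,carol64@example.com                             ░
active,Bob Taylor,46,eve12@example.com                                  ░
active,Jack Davis,74,frank69@example.com                                ░
cancelled,Eve Hall,71,carol1@example.com                                ░
inactive,Ivy Lee,26,grace66@example.com                                 ░
completed,Alice Brown,74,jack54@example.com                             ░
inactive,Carol Davis,68,eve44@example.com                               ░
active,Jack Smith,50,hank69@example.com                                 ░
pending,Carol Jones,35,ivy45@example.com                                ░
completed,Eve Taylor,62,bob62@example.com                               ░
completed,Carol Lee,66,carol95@example.com                              ░
pending,Eve Clark,20,dave77@example.com                                 ░
pending,Jack Brown,63,hank90@example.com                                ░
active,Carol Brown,68,bob36@example.com                                 ░
inactive,Ivy Jones,64,ivy77@example.com                                 ░
completed,Alice Smith,59,alice65@example.com                            ░
                                                                        ░
                                                                        ░
                                                                        ░
                                                                        ░
                                                                        ░
                                                                        ░
                                                                        ▼


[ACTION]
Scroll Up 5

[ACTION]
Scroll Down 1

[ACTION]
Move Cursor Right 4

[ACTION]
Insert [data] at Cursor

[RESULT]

statdata█s,name,age,email                                               ▲
inactive,Frank Davis,54,frank21@example.com                             █
pending,Dave Davis,20,jack68@example.com                                ░
completed,Frank Wilson,40,jack64@example.com                            ░
completed,Carol King,34,bob92@example.com                               ░
completed,Frank Taylor,62,hank54@example.com                            ░
completed,Carol Davis,74,jack48@example.com                             ░
inactive,Ivy Taylor,59,carol33@example.com                              ░
pending,Ivy Clark,62,eve59@example.com                                  ░
cancelled,Grace Clark,28,grace24@example.com                            ░
completed,Frank King,42,carol64@example.com                             ░
active,Bob Taylor,46,eve12@example.com                                  ░
active,Jack Davis,74,frank69@example.com                                ░
cancelled,Eve Hall,71,carol1@example.com                                ░
inactive,Ivy Lee,26,grace66@example.com                                 ░
completed,Alice Brown,74,jack54@example.com                             ░
inactive,Carol Davis,68,eve44@example.com                               ░
active,Jack Smith,50,hank69@example.com                                 ░
pending,Carol Jones,35,ivy45@example.com                                ░
completed,Eve Taylor,62,bob62@example.com                               ░
completed,Carol Lee,66,carol95@example.com                              ░
pending,Eve Clark,20,dave77@example.com                                 ░
pending,Jack Brown,63,hank90@example.com                                ░
active,Carol Brown,68,bob36@example.com                                 ░
inactive,Ivy Jones,64,ivy77@example.com                                 ░
completed,Alice Smith,59,alice65@example.com                            ░
                                                                        ░
                                                                        ░
                                                                        ░
                                                                        ░
                                                                        ░
                                                                        ░
                                                                        ▼


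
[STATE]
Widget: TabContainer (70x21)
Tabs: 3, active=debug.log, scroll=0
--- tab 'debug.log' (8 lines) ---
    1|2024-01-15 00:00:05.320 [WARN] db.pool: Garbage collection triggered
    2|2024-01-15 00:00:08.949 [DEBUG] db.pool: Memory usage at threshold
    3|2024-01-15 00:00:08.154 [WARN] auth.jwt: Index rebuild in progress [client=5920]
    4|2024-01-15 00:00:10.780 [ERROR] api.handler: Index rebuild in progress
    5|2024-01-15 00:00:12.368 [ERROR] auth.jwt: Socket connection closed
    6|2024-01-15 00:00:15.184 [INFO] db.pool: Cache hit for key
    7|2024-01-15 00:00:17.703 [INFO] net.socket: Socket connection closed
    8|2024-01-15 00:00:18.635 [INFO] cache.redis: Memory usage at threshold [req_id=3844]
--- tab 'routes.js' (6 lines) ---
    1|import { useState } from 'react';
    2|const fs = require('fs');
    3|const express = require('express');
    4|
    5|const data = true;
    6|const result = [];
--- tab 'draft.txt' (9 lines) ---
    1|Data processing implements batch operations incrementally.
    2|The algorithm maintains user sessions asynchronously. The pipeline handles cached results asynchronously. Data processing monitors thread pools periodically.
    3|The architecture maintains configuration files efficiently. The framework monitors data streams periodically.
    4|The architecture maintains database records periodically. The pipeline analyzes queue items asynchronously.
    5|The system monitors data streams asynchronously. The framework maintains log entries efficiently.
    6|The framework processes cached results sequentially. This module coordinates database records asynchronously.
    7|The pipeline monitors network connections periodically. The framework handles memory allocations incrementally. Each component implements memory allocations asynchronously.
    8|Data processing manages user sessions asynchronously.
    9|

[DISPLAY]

[debug.log]│ routes.js │ draft.txt                                    
──────────────────────────────────────────────────────────────────────
2024-01-15 00:00:05.320 [WARN] db.pool: Garbage collection triggered  
2024-01-15 00:00:08.949 [DEBUG] db.pool: Memory usage at threshold    
2024-01-15 00:00:08.154 [WARN] auth.jwt: Index rebuild in progress [cl
2024-01-15 00:00:10.780 [ERROR] api.handler: Index rebuild in progress
2024-01-15 00:00:12.368 [ERROR] auth.jwt: Socket connection closed    
2024-01-15 00:00:15.184 [INFO] db.pool: Cache hit for key             
2024-01-15 00:00:17.703 [INFO] net.socket: Socket connection closed   
2024-01-15 00:00:18.635 [INFO] cache.redis: Memory usage at threshold 
                                                                      
                                                                      
                                                                      
                                                                      
                                                                      
                                                                      
                                                                      
                                                                      
                                                                      
                                                                      
                                                                      


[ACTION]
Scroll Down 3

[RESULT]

[debug.log]│ routes.js │ draft.txt                                    
──────────────────────────────────────────────────────────────────────
2024-01-15 00:00:10.780 [ERROR] api.handler: Index rebuild in progress
2024-01-15 00:00:12.368 [ERROR] auth.jwt: Socket connection closed    
2024-01-15 00:00:15.184 [INFO] db.pool: Cache hit for key             
2024-01-15 00:00:17.703 [INFO] net.socket: Socket connection closed   
2024-01-15 00:00:18.635 [INFO] cache.redis: Memory usage at threshold 
                                                                      
                                                                      
                                                                      
                                                                      
                                                                      
                                                                      
                                                                      
                                                                      
                                                                      
                                                                      
                                                                      
                                                                      
                                                                      
                                                                      


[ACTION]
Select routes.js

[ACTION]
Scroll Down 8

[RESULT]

 debug.log │[routes.js]│ draft.txt                                    
──────────────────────────────────────────────────────────────────────
const result = [];                                                    
                                                                      
                                                                      
                                                                      
                                                                      
                                                                      
                                                                      
                                                                      
                                                                      
                                                                      
                                                                      
                                                                      
                                                                      
                                                                      
                                                                      
                                                                      
                                                                      
                                                                      
                                                                      


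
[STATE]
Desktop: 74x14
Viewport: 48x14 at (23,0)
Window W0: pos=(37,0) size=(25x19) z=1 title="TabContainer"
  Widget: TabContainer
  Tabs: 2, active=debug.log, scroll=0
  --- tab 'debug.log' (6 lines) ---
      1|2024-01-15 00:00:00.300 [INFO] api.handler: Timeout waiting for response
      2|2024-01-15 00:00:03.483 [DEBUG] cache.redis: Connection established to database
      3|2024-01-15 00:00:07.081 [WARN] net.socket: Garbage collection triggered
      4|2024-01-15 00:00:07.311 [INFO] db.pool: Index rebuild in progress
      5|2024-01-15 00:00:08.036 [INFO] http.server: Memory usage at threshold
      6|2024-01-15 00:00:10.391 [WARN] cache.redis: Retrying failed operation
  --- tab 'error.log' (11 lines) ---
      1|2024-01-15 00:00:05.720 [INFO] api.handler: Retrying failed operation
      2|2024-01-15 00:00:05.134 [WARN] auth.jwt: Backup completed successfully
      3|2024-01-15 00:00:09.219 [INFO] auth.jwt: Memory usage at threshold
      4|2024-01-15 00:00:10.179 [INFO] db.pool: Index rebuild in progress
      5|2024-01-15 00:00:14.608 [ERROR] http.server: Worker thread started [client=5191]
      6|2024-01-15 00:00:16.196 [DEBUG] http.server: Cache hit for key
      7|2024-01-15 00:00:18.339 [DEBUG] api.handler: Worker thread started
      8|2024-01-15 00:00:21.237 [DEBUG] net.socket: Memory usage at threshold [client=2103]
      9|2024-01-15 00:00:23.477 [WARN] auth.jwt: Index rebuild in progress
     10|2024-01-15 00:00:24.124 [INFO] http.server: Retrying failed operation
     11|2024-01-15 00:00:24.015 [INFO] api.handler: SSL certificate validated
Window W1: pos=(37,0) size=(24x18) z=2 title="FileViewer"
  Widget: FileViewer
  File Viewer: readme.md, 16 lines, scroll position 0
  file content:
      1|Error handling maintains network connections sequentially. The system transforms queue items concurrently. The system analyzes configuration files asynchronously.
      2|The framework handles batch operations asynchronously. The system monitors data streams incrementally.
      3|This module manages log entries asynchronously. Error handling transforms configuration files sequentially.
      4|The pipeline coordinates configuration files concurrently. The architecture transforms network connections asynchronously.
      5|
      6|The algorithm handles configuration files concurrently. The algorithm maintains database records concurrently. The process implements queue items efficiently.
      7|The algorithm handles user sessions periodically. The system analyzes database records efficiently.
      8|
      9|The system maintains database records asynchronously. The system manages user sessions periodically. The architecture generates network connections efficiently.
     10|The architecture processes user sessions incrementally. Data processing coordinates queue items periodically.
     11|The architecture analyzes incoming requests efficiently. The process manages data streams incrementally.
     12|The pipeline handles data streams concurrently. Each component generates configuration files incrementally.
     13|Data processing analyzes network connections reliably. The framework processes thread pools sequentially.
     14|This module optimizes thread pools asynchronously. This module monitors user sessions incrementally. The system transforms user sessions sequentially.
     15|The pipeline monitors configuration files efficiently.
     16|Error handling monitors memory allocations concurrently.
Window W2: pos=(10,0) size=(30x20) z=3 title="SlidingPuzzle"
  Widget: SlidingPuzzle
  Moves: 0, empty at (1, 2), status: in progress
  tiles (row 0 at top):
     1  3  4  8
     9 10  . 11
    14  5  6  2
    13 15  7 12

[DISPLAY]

━━━━━━━━━━━━━━━━┓━━━━━━━━━━━━━━━━━━━━┓┓         
le              ┃ileViewer           ┃┃         
────────────────┨────────────────────┨┨         
───┬────┐       ┃ror handling mainta▲┃┃         
 4 │  8 │       ┃e framework handles█┃┃         
───┼────┤       ┃is module manages l░┃┃         
   │ 11 │       ┃e pipeline coordina░┃┃         
───┼────┤       ┃                   ░┃┃         
 6 │  2 │       ┃e algorithm handles░┃┃         
───┼────┤       ┃e algorithm handles░┃┃         
 7 │ 12 │       ┃                   ░┃┃         
───┴────┘       ┃e system maintains ░┃┃         
                ┃e architecture proc░┃┃         
                ┃e architecture anal░┃┃         


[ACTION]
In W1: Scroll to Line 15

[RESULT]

━━━━━━━━━━━━━━━━┓━━━━━━━━━━━━━━━━━━━━┓┓         
le              ┃ileViewer           ┃┃         
────────────────┨────────────────────┨┨         
───┬────┐       ┃is module manages l▲┃┃         
 4 │  8 │       ┃e pipeline coordina░┃┃         
───┼────┤       ┃                   ░┃┃         
   │ 11 │       ┃e algorithm handles░┃┃         
───┼────┤       ┃e algorithm handles░┃┃         
 6 │  2 │       ┃                   ░┃┃         
───┼────┤       ┃e system maintains ░┃┃         
 7 │ 12 │       ┃e architecture proc░┃┃         
───┴────┘       ┃e architecture anal░┃┃         
                ┃e pipeline handles ░┃┃         
                ┃ta processing analy░┃┃         


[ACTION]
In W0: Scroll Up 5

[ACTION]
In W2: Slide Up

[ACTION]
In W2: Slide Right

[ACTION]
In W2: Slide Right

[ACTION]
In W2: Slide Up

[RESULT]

━━━━━━━━━━━━━━━━┓━━━━━━━━━━━━━━━━━━━━┓┓         
le              ┃ileViewer           ┃┃         
────────────────┨────────────────────┨┨         
───┬────┐       ┃is module manages l▲┃┃         
 4 │  8 │       ┃e pipeline coordina░┃┃         
───┼────┤       ┃                   ░┃┃         
 6 │ 11 │       ┃e algorithm handles░┃┃         
───┼────┤       ┃e algorithm handles░┃┃         
 5 │  2 │       ┃                   ░┃┃         
───┼────┤       ┃e system maintains ░┃┃         
 7 │ 12 │       ┃e architecture proc░┃┃         
───┴────┘       ┃e architecture anal░┃┃         
                ┃e pipeline handles ░┃┃         
                ┃ta processing analy░┃┃         


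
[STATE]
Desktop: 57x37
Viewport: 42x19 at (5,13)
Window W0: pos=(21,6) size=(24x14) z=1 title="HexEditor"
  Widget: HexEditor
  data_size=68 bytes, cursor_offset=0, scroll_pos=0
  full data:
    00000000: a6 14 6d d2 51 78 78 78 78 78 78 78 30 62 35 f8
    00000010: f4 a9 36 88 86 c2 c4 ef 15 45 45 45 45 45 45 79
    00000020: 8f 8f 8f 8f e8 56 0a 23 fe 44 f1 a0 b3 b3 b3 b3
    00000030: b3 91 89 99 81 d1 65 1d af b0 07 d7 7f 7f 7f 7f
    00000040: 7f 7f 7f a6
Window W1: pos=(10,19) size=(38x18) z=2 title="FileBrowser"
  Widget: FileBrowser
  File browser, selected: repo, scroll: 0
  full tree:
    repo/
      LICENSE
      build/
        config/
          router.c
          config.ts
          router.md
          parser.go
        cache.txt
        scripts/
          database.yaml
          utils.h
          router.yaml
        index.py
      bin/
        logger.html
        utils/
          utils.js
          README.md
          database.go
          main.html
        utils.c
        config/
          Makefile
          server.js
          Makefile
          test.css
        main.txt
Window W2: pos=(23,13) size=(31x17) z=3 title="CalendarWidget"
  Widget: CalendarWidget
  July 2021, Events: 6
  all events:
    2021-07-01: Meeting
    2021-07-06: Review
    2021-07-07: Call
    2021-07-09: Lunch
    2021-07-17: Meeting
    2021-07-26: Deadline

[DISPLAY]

                ┃0┏━━━━━━━━━━━━━━━━━━━━━━━
                ┃ ┃ CalendarWidget        
                ┃ ┠───────────────────────
                ┃ ┃          July 2021    
                ┃ ┃Mo Tu We Th Fr Sa Su   
                ┃ ┃          1*  2  3  4  
     ┏━━━━━━━━━━━━┃ 5  6*  7*  8  9* 10 11
     ┃ FileBrowser┃12 13 14 15 16 17* 18  
     ┠────────────┃19 20 21 22 23 24 25   
     ┃> [-] repo/ ┃26* 27 28 29 30 31     
     ┃    LICENSE ┃                       
     ┃    [+] buil┃                       
     ┃    [+] bin/┃                       
     ┃            ┃                       
     ┃            ┃                       
     ┃            ┃                       
     ┃            ┗━━━━━━━━━━━━━━━━━━━━━━━
     ┃                                    
     ┃                                    


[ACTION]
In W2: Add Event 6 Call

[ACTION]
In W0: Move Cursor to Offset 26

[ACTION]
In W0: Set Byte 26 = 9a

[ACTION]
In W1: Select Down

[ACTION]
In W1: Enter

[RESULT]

                ┃0┏━━━━━━━━━━━━━━━━━━━━━━━
                ┃ ┃ CalendarWidget        
                ┃ ┠───────────────────────
                ┃ ┃          July 2021    
                ┃ ┃Mo Tu We Th Fr Sa Su   
                ┃ ┃          1*  2  3  4  
     ┏━━━━━━━━━━━━┃ 5  6*  7*  8  9* 10 11
     ┃ FileBrowser┃12 13 14 15 16 17* 18  
     ┠────────────┃19 20 21 22 23 24 25   
     ┃  [-] repo/ ┃26* 27 28 29 30 31     
     ┃  > LICENSE ┃                       
     ┃    [+] buil┃                       
     ┃    [+] bin/┃                       
     ┃            ┃                       
     ┃            ┃                       
     ┃            ┃                       
     ┃            ┗━━━━━━━━━━━━━━━━━━━━━━━
     ┃                                    
     ┃                                    


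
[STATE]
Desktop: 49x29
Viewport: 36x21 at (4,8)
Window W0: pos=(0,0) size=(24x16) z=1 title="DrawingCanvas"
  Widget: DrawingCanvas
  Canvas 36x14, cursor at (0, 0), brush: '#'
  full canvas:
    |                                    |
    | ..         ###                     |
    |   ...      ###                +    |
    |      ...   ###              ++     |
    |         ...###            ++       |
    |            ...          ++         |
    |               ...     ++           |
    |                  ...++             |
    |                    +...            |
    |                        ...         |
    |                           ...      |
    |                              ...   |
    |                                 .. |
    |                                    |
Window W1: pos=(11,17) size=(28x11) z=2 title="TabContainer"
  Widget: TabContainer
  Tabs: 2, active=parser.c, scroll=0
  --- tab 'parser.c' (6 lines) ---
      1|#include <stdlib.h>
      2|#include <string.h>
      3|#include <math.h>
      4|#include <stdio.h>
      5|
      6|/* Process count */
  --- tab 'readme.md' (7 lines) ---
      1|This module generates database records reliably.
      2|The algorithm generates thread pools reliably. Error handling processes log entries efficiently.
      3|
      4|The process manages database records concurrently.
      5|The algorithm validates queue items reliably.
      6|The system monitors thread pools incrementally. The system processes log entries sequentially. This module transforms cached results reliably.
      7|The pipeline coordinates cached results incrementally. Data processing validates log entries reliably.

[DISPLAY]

         ...       ┃                
            ...    ┃                
               ...+┃                
                 +.┃                
                   ┃                
                   ┃                
                   ┃                
━━━━━━━━━━━━━━━━━━━┛                
                                    
       ┏━━━━━━━━━━━━━━━━━━━━━━━━━━┓ 
       ┃ TabContainer             ┃ 
       ┠──────────────────────────┨ 
       ┃[parser.c]│ readme.md     ┃ 
       ┃──────────────────────────┃ 
       ┃#include <stdlib.h>       ┃ 
       ┃#include <string.h>       ┃ 
       ┃#include <math.h>         ┃ 
       ┃#include <stdio.h>        ┃ 
       ┃                          ┃ 
       ┗━━━━━━━━━━━━━━━━━━━━━━━━━━┛ 
                                    


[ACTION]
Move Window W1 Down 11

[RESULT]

         ...       ┃                
            ...    ┃                
               ...+┃                
                 +.┃                
                   ┃                
                   ┃                
                   ┃                
━━━━━━━━━━━━━━━━━━━┛                
                                    
                                    
       ┏━━━━━━━━━━━━━━━━━━━━━━━━━━┓ 
       ┃ TabContainer             ┃ 
       ┠──────────────────────────┨ 
       ┃[parser.c]│ readme.md     ┃ 
       ┃──────────────────────────┃ 
       ┃#include <stdlib.h>       ┃ 
       ┃#include <string.h>       ┃ 
       ┃#include <math.h>         ┃ 
       ┃#include <stdio.h>        ┃ 
       ┃                          ┃ 
       ┗━━━━━━━━━━━━━━━━━━━━━━━━━━┛ 


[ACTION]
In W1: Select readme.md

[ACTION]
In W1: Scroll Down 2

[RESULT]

         ...       ┃                
            ...    ┃                
               ...+┃                
                 +.┃                
                   ┃                
                   ┃                
                   ┃                
━━━━━━━━━━━━━━━━━━━┛                
                                    
                                    
       ┏━━━━━━━━━━━━━━━━━━━━━━━━━━┓ 
       ┃ TabContainer             ┃ 
       ┠──────────────────────────┨ 
       ┃ parser.c │[readme.md]    ┃ 
       ┃──────────────────────────┃ 
       ┃                          ┃ 
       ┃The process manages databa┃ 
       ┃The algorithm validates qu┃ 
       ┃The system monitors thread┃ 
       ┃The pipeline coordinates c┃ 
       ┗━━━━━━━━━━━━━━━━━━━━━━━━━━┛ 


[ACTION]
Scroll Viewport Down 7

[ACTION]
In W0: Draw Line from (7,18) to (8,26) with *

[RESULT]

         ...       ┃                
            ...    ┃                
               ****┃                
                 +.┃                
                   ┃                
                   ┃                
                   ┃                
━━━━━━━━━━━━━━━━━━━┛                
                                    
                                    
       ┏━━━━━━━━━━━━━━━━━━━━━━━━━━┓ 
       ┃ TabContainer             ┃ 
       ┠──────────────────────────┨ 
       ┃ parser.c │[readme.md]    ┃ 
       ┃──────────────────────────┃ 
       ┃                          ┃ 
       ┃The process manages databa┃ 
       ┃The algorithm validates qu┃ 
       ┃The system monitors thread┃ 
       ┃The pipeline coordinates c┃ 
       ┗━━━━━━━━━━━━━━━━━━━━━━━━━━┛ 
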